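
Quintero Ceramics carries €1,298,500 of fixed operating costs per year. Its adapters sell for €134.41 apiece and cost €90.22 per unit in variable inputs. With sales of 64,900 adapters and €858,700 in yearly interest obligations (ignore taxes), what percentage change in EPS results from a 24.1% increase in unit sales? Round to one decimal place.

Contribution at this volume is 64,900 × €44.19 = €2,867,931.00.
Operating income = contribution − fixed costs = €2,867,931.00 − €1,298,500 = €1,569,431.00.
After interest of €858,700.00, pre-tax earnings = €710,731.00.
Degree of combined leverage = contribution ÷ (EBIT − I) = €2,867,931.00 ÷ €710,731.00 = 4.0352.
%ΔEPS = DCL × %ΔSales = 4.0352 × +24.1% = +97.2%.

+97.2%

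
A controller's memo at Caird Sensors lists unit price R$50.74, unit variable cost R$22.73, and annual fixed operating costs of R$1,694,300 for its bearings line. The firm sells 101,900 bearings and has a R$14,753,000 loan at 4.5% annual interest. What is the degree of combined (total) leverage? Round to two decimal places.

At 101,900 units, contribution = 101,900 × R$28.01 = R$2,854,219.00.
Operating income = contribution − fixed costs = R$2,854,219.00 − R$1,694,300 = R$1,159,919.00. Interest = R$663,885.00.
DOL = R$2,854,219.00 ÷ R$1,159,919.00 = 2.4607; DFL = R$1,159,919.00 ÷ R$496,034.00 = 2.3384.
DCL = DOL × DFL = 2.4607 × 2.3384 = 5.7541.

5.75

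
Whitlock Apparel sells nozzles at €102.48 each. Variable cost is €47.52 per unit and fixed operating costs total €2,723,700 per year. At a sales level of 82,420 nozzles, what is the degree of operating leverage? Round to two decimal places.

Total contribution margin = 82,420 × €54.96 = €4,529,803.20.
Operating income = contribution − fixed costs = €4,529,803.20 − €2,723,700 = €1,806,103.20.
Degree of operating leverage = €4,529,803.20 / €1,806,103.20 = 2.5081.

2.51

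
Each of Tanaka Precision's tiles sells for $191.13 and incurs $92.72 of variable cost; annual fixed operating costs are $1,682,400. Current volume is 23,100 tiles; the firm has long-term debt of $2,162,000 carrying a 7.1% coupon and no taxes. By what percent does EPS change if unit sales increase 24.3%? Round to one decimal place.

+126.3%

Contribution at this volume is 23,100 × $98.41 = $2,273,271.00.
Operating income = contribution − fixed costs = $2,273,271.00 − $1,682,400 = $590,871.00.
After interest of $153,502.00, pre-tax earnings = $437,369.00.
Degree of combined leverage = contribution ÷ (EBIT − I) = $2,273,271.00 ÷ $437,369.00 = 5.1976.
%ΔEPS = DCL × %ΔSales = 5.1976 × +24.3% = +126.3%.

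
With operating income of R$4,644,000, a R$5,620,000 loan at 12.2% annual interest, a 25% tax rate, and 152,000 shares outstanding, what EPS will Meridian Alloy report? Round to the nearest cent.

R$19.53

Interest = R$685,640.00, so EBT = R$4,644,000 − R$685,640.00 = R$3,958,360.00.
Net income = R$3,958,360.00 × (1 − 0.25) = R$2,968,770.00.
EPS = R$2,968,770.00 ÷ 152,000 = R$19.53.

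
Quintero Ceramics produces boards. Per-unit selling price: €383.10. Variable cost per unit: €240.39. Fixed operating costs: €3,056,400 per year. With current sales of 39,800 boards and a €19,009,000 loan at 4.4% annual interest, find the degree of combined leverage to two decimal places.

3.18

At 39,800 units, contribution = 39,800 × €142.71 = €5,679,858.00.
Operating income = contribution − fixed costs = €5,679,858.00 − €3,056,400 = €2,623,458.00. Interest = €836,396.00.
DOL = €5,679,858.00 ÷ €2,623,458.00 = 2.1650; DFL = €2,623,458.00 ÷ €1,787,062.00 = 1.4680.
Combined leverage = 2.1650 × 1.4680 = 3.1782.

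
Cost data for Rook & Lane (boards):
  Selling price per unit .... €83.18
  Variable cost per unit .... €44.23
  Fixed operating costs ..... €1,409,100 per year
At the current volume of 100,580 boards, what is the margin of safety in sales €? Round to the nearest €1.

€5,357,029

Contribution margin per unit = €83.18 − €44.23 = €38.95. Break-even units = €1,409,100 ÷ €38.95 = 36,177.15; break-even revenue = 36,177.15 × €83.18 = €3,009,215.35.
Current sales = 100,580 × €83.18 = €8,366,244.40.
Margin of safety = €8,366,244.40 − €3,009,215.35 = €5,357,029.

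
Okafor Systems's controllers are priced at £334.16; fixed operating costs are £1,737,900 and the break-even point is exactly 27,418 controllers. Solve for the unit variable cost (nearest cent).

£270.77

At break-even, FC = Q × (P − VC), so P − VC = £1,737,900 ÷ 27,418 = £63.3854.
Hence VC = price − CM = £334.16 − £63.3854 = £270.77.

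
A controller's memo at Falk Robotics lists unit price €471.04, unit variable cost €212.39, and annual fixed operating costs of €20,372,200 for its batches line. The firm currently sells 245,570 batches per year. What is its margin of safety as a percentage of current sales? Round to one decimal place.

67.9%

Each unit contributes €471.04 − €212.39 = €258.65. Break-even units = €20,372,200 ÷ €258.65 = 78,763.58; break-even revenue = 78,763.58 × €471.04 = €37,100,796.78.
Actual sales revenue = 245,570 × €471.04 = €115,673,292.80.
Margin of safety = (€115,673,292.80 − €37,100,796.78) ÷ €115,673,292.80 = 67.9%.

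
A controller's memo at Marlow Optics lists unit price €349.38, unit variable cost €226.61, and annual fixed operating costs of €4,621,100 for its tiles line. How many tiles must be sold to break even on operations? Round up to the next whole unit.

Contribution margin per unit = €349.38 − €226.61 = €122.77.
Break-even volume = fixed costs ÷ CM per unit = €4,621,100 ÷ €122.77 = 37,640.30, so 37,641 tiles.

37,641 tiles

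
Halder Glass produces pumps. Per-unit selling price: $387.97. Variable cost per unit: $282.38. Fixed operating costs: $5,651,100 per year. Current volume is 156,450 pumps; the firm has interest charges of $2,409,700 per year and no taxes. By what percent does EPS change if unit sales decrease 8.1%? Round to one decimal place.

Contribution at this volume is 156,450 × $105.59 = $16,519,555.50.
Subtracting fixed costs: EBIT = $16,519,555.50 − $5,651,100 = $10,868,455.50.
After interest of $2,409,700.00, pre-tax earnings = $8,458,755.50.
DCL = total CM / (EBIT − I) = $16,519,555.50 / $8,458,755.50 = 1.9530.
%ΔEPS = DCL × %ΔSales = 1.9530 × -8.1% = -15.8%.

-15.8%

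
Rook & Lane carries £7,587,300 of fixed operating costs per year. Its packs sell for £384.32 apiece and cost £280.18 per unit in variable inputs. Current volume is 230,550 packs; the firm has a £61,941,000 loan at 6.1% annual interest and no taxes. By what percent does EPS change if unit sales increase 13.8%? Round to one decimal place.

Total contribution margin = 230,550 × £104.14 = £24,009,477.00.
EBIT = £24,009,477.00 − £7,587,300 = £16,422,177.00.
Interest = £3,778,401.00, so EBIT − I = £12,643,776.00.
DCL = total CM / (EBIT − I) = £24,009,477.00 / £12,643,776.00 = 1.8989.
%ΔEPS = DCL × %ΔSales = 1.8989 × +13.8% = +26.2%.

+26.2%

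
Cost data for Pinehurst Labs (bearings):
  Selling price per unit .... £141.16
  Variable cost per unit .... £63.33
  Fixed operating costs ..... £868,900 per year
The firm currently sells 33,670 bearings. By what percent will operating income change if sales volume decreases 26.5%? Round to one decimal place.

-39.6%

At 33,670 units, contribution = 33,670 × £77.83 = £2,620,536.10.
Subtracting fixed costs: EBIT = £2,620,536.10 − £868,900 = £1,751,636.10.
So DOL = total CM / EBIT = £2,620,536.10 / £1,751,636.10 = 1.4961.
Operating income changes by 1.4961 × -26.5% = -39.6%.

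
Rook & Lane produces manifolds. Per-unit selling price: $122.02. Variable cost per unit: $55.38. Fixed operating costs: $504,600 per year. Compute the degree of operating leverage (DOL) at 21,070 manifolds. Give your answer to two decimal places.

1.56

Contribution at this volume is 21,070 × $66.64 = $1,404,104.80.
EBIT = $1,404,104.80 − $504,600 = $899,504.80.
So DOL = total CM / EBIT = $1,404,104.80 / $899,504.80 = 1.5610.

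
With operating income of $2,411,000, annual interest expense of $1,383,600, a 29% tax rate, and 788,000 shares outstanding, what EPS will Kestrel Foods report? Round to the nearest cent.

$0.93

Pre-tax income = $2,411,000 − $1,383,600.00 = $1,027,400.00.
After tax at 29%: net income = $1,027,400.00 × 0.71 = $729,454.00.
Per share: $729,454.00 / 788,000 shares = $0.93.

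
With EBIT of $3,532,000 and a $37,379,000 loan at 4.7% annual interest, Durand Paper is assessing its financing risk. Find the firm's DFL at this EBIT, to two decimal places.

1.99

Annual interest charges come to $1,756,813.00.
Degree of financial leverage = EBIT / (EBIT − interest) = $3,532,000 / $1,775,187.00 = 1.9896.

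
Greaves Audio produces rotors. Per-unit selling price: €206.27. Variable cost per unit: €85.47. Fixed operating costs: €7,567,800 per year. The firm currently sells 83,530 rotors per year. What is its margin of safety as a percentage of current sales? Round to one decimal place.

25.0%

Unit CM = price − variable cost = €206.27 − €85.47 = €120.80. Break-even units = €7,567,800 ÷ €120.80 = 62,647.35; break-even revenue = 62,647.35 × €206.27 = €12,922,269.09.
Actual sales revenue = 83,530 × €206.27 = €17,229,733.10.
Margin of safety = (€17,229,733.10 − €12,922,269.09) ÷ €17,229,733.10 = 25.0%.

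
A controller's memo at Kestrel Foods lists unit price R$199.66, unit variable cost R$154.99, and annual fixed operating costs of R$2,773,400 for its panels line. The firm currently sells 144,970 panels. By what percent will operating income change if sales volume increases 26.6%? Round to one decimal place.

At 144,970 units, contribution = 144,970 × R$44.67 = R$6,475,809.90.
EBIT = R$6,475,809.90 − R$2,773,400 = R$3,702,409.90.
Degree of operating leverage = R$6,475,809.90 / R$3,702,409.90 = 1.7491.
So EBIT moves 1.7491 × (+26.6%) = +46.5%.

+46.5%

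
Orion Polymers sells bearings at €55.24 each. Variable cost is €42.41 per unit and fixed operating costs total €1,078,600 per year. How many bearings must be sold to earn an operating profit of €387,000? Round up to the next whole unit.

114,233 bearings

Contribution margin per unit = €55.24 − €42.41 = €12.83.
Need Q such that Q × €12.83 − €1,078,600 = €387,000, i.e. Q = €1,465,600 / €12.83 = 114,232.27 → 114,233.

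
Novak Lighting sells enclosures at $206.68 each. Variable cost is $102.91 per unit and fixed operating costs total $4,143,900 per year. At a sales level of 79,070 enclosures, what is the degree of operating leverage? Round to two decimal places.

2.02

At 79,070 units, contribution = 79,070 × $103.77 = $8,205,093.90.
EBIT = $8,205,093.90 − $4,143,900 = $4,061,193.90.
Degree of operating leverage = $8,205,093.90 / $4,061,193.90 = 2.0204.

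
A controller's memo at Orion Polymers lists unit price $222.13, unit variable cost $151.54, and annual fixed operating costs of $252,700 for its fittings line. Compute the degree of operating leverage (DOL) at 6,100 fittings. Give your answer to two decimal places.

2.42

At 6,100 units, contribution = 6,100 × $70.59 = $430,599.00.
EBIT = $430,599.00 − $252,700 = $177,899.00.
So DOL = total CM / EBIT = $430,599.00 / $177,899.00 = 2.4205.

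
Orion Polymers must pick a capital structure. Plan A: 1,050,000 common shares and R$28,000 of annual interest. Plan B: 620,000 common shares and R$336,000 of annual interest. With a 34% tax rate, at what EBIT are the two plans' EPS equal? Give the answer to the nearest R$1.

R$780,093

At indifference, (EBIT − 28,000)(1 − t)/1,050,000 = (EBIT − 336,000)(1 − t)/620,000.
Cancelling (1 − t) and cross-multiplying: 620,000·(EBIT − 28,000) = 1,050,000·(EBIT − 336,000).
Solving, EBIT = (336,000·1,050,000 − 28,000·620,000) / (1,050,000 − 620,000) = 335,440,000,000 / 430,000 = 780,093.02.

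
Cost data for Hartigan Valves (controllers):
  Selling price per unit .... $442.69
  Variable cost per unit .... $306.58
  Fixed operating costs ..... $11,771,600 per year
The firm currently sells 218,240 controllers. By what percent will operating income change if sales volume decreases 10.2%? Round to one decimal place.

Contribution at this volume is 218,240 × $136.11 = $29,704,646.40.
EBIT = $29,704,646.40 − $11,771,600 = $17,933,046.40.
So DOL = total CM / EBIT = $29,704,646.40 / $17,933,046.40 = 1.6564.
So EBIT moves 1.6564 × (-10.2%) = -16.9%.

-16.9%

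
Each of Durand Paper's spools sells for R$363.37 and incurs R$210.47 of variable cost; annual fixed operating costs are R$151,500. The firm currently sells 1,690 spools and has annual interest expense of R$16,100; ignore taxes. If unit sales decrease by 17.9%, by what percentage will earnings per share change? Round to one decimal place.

Total contribution margin = 1,690 × R$152.90 = R$258,401.00.
Subtracting fixed costs: EBIT = R$258,401.00 − R$151,500 = R$106,901.00.
After interest of R$16,100.00, pre-tax earnings = R$90,801.00.
DCL = total CM / (EBIT − I) = R$258,401.00 / R$90,801.00 = 2.8458.
%ΔEPS = DCL × %ΔSales = 2.8458 × -17.9% = -50.9%.

-50.9%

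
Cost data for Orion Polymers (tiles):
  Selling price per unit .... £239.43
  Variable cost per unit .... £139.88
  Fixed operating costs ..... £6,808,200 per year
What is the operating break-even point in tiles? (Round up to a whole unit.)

68,390 tiles

Unit CM = price − variable cost = £239.43 − £139.88 = £99.55.
Break-even Q = £6,808,200 / £99.55 = 68,389.75 → 68,390 tiles.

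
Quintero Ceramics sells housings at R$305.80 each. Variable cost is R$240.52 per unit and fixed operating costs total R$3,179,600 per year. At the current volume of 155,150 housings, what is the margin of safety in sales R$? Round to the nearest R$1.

R$32,550,236

Contribution margin per unit = R$305.80 − R$240.52 = R$65.28. Break-even units = R$3,179,600 ÷ R$65.28 = 48,707.11; break-even revenue = 48,707.11 × R$305.80 = R$14,894,633.58.
Actual sales revenue = 155,150 × R$305.80 = R$47,444,870.00.
Margin of safety = R$47,444,870.00 − R$14,894,633.58 = R$32,550,236.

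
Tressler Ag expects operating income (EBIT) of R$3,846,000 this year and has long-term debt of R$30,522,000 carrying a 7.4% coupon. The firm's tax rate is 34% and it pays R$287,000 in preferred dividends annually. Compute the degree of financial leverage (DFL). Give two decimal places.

3.34

Annual interest charges come to R$2,258,628.00.
Pre-tax preferred-dividend burden = R$287,000 ÷ (1 − 0.34) = R$434,848.48.
DFL = EBIT ÷ [EBIT − I − D_p/(1−t)] = R$3,846,000 ÷ [R$3,846,000 − R$2,258,628.00 − R$434,848.48] = R$3,846,000 ÷ R$1,152,523.52 = 3.3370.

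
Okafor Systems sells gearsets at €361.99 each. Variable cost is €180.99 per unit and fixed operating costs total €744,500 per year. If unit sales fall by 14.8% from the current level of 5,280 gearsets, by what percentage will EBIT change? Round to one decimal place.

Contribution at this volume is 5,280 × €181.00 = €955,680.00.
Operating income = contribution − fixed costs = €955,680.00 − €744,500 = €211,180.00.
So DOL = total CM / EBIT = €955,680.00 / €211,180.00 = 4.5254.
Operating income changes by 4.5254 × -14.8% = -67.0%.

-67.0%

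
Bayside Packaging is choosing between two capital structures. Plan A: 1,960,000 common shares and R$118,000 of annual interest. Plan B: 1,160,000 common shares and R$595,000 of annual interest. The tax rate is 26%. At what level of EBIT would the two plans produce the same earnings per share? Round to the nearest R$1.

R$1,286,650

Set EPS_A = EPS_B: (EBIT − R$118,000)(1 − 0.26) ÷ 1,960,000 = (EBIT − R$595,000)(1 − 0.26) ÷ 1,160,000.
The (1 − t) factor cancels: (EBIT − 118,000) × 1,160,000 = (EBIT − 595,000) × 1,960,000.
Solving, EBIT = (595,000·1,960,000 − 118,000·1,160,000) / (1,960,000 − 1,160,000) = 1,029,320,000,000 / 800,000 = 1,286,650.00.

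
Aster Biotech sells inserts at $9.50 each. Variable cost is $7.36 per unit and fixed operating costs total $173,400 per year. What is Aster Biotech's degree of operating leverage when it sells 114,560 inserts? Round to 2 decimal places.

3.42

At 114,560 units, contribution = 114,560 × $2.14 = $245,158.40.
Operating income = contribution − fixed costs = $245,158.40 − $173,400 = $71,758.40.
Degree of operating leverage = $245,158.40 / $71,758.40 = 3.4164.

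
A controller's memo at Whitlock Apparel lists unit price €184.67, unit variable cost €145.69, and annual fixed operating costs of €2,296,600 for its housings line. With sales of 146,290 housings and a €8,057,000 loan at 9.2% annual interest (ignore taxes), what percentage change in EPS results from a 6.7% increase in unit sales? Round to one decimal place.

+14.3%

Contribution at this volume is 146,290 × €38.98 = €5,702,384.20.
Operating income = contribution − fixed costs = €5,702,384.20 − €2,296,600 = €3,405,784.20.
After interest of €741,244.00, pre-tax earnings = €2,664,540.20.
DCL = total CM / (EBIT − I) = €5,702,384.20 / €2,664,540.20 = 2.1401.
%ΔEPS = DCL × %ΔSales = 2.1401 × +6.7% = +14.3%.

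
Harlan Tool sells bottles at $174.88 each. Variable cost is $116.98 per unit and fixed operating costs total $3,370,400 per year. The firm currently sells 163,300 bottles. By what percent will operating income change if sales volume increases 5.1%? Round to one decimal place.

+7.9%

At 163,300 units, contribution = 163,300 × $57.90 = $9,455,070.00.
Subtracting fixed costs: EBIT = $9,455,070.00 − $3,370,400 = $6,084,670.00.
DOL = contribution ÷ EBIT = $9,455,070.00 ÷ $6,084,670.00 = 1.5539.
%ΔEBIT = DOL × %ΔSales = 1.5539 × +5.1% = +7.9%.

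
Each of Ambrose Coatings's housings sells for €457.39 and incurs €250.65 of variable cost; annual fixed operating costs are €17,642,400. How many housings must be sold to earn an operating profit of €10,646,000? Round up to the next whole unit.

Each unit contributes €457.39 − €250.65 = €206.74.
Required volume = (fixed costs + target profit) ÷ CM = (€17,642,400 + €10,646,000) ÷ €206.74 = 136,830.80, so 136,831 housings.

136,831 housings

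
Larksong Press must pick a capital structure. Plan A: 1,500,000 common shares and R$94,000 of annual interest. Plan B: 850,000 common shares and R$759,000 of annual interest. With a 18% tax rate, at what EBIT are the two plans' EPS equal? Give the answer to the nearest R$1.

R$1,628,615

Set EPS_A = EPS_B: (EBIT − R$94,000)(1 − 0.18) ÷ 1,500,000 = (EBIT − R$759,000)(1 − 0.18) ÷ 850,000.
Cancelling (1 − t) and cross-multiplying: 850,000·(EBIT − 94,000) = 1,500,000·(EBIT − 759,000).
Solving, EBIT = (759,000·1,500,000 − 94,000·850,000) / (1,500,000 − 850,000) = 1,058,600,000,000 / 650,000 = 1,628,615.38.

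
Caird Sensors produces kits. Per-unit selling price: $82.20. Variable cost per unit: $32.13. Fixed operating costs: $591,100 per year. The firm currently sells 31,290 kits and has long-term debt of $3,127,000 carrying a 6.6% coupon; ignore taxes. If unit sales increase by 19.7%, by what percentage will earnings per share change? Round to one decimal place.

Total contribution margin = 31,290 × $50.07 = $1,566,690.30.
Subtracting fixed costs: EBIT = $1,566,690.30 − $591,100 = $975,590.30.
Interest = $206,382.00, so EBIT − I = $769,208.30.
Degree of combined leverage = contribution ÷ (EBIT − I) = $1,566,690.30 ÷ $769,208.30 = 2.0368.
%ΔEPS = DCL × %ΔSales = 2.0368 × +19.7% = +40.1%.

+40.1%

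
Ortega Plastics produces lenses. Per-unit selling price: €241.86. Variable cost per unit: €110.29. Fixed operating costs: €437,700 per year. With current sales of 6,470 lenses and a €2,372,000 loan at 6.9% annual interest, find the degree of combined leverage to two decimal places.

Contribution at this volume is 6,470 × €131.57 = €851,257.90.
Operating income = contribution − fixed costs = €851,257.90 − €437,700 = €413,557.90. Interest = €163,668.00, so EBIT − I = €249,889.90.
DCL = contribution ÷ (EBIT − I) = €851,257.90 ÷ €249,889.90 = 3.4065.

3.41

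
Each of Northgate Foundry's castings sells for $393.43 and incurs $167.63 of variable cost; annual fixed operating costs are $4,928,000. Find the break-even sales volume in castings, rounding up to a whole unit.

21,825 castings

Each unit contributes $393.43 − $167.63 = $225.80.
Units to break even: $4,928,000 ÷ $225.80 = 21,824.62, rounded up to 21,825.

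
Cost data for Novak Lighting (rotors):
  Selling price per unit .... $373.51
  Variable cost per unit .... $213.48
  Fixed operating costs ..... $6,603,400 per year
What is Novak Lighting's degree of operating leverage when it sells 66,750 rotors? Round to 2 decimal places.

At 66,750 units, contribution = 66,750 × $160.03 = $10,682,002.50.
Subtracting fixed costs: EBIT = $10,682,002.50 − $6,603,400 = $4,078,602.50.
Degree of operating leverage = $10,682,002.50 / $4,078,602.50 = 2.6190.

2.62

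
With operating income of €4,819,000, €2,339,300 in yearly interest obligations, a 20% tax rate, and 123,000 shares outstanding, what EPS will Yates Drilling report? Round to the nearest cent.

Interest = €2,339,300.00, so EBT = €4,819,000 − €2,339,300.00 = €2,479,700.00.
After tax at 20%: net income = €2,479,700.00 × 0.80 = €1,983,760.00.
Per share: €1,983,760.00 / 123,000 shares = €16.13.

€16.13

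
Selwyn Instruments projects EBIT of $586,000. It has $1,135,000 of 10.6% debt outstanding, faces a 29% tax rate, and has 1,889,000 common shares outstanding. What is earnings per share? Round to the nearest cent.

Interest = $120,310.00, so EBT = $586,000 − $120,310.00 = $465,690.00.
After tax at 29%: net income = $465,690.00 × 0.71 = $330,639.90.
EPS = $330,639.90 ÷ 1,889,000 = $0.18.

$0.18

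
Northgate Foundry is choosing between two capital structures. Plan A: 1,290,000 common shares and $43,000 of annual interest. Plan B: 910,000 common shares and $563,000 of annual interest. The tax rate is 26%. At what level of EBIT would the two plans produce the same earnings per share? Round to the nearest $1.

Set EPS_A = EPS_B: (EBIT − $43,000)(1 − 0.26) ÷ 1,290,000 = (EBIT − $563,000)(1 − 0.26) ÷ 910,000.
The (1 − t) factor cancels: (EBIT − 43,000) × 910,000 = (EBIT − 563,000) × 1,290,000.
Solving, EBIT = (563,000·1,290,000 − 43,000·910,000) / (1,290,000 − 910,000) = 687,140,000,000 / 380,000 = 1,808,263.16.

$1,808,263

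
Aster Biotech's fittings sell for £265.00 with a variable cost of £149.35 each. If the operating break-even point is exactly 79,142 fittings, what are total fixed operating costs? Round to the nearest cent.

£9,152,772.30

Contribution margin per unit = £265.00 − £149.35 = £115.65.
Fixed costs = break-even units × CM = 79,142 × £115.65 = £9,152,772.30.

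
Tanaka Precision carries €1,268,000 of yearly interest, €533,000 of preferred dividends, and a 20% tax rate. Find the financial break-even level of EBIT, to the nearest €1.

Grossing the preferred dividend up to pre-tax terms: €533,000 / (1 − 0.20) = €666,250.00.
Financial break-even EBIT = interest + D_p ÷ (1 − t) = €1,268,000 + €666,250.00 = €1,934,250.00.

€1,934,250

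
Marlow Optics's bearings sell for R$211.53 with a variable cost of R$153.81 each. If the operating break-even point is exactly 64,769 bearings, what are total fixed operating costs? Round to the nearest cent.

Unit CM = price − variable cost = R$211.53 − R$153.81 = R$57.72.
Fixed costs = break-even units × CM = 64,769 × R$57.72 = R$3,738,466.68.

R$3,738,466.68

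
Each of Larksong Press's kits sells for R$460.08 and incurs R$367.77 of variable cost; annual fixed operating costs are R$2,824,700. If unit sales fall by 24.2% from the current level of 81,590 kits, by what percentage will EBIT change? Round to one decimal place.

At 81,590 units, contribution = 81,590 × R$92.31 = R$7,531,572.90.
EBIT = R$7,531,572.90 − R$2,824,700 = R$4,706,872.90.
DOL = contribution ÷ EBIT = R$7,531,572.90 ÷ R$4,706,872.90 = 1.6001.
%ΔEBIT = DOL × %ΔSales = 1.6001 × -24.2% = -38.7%.

-38.7%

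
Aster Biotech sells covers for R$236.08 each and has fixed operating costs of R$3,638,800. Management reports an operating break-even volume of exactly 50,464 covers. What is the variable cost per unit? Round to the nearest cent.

R$163.97

At break-even, FC = Q × (P − VC), so P − VC = R$3,638,800 ÷ 50,464 = R$72.1068.
Variable cost per unit = R$236.08 − R$72.1068 = R$163.97.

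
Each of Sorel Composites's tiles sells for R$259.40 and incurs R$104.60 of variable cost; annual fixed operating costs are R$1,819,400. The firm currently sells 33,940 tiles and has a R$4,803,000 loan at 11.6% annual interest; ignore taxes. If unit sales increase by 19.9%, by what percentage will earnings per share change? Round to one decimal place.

Contribution at this volume is 33,940 × R$154.80 = R$5,253,912.00.
Operating income = contribution − fixed costs = R$5,253,912.00 − R$1,819,400 = R$3,434,512.00.
After interest of R$557,148.00, pre-tax earnings = R$2,877,364.00.
DCL = total CM / (EBIT − I) = R$5,253,912.00 / R$2,877,364.00 = 1.8259.
EPS therefore changes by 1.8259 × (+19.9%) = +36.3%.

+36.3%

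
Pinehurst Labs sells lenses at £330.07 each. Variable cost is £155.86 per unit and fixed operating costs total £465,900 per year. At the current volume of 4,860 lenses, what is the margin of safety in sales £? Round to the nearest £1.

Each unit contributes £330.07 − £155.86 = £174.21. Break-even units = £465,900 ÷ £174.21 = 2,674.36; break-even revenue = 2,674.36 × £330.07 = £882,725.52.
Current sales = 4,860 × £330.07 = £1,604,140.20.
Margin of safety = £1,604,140.20 − £882,725.52 = £721,415.

£721,415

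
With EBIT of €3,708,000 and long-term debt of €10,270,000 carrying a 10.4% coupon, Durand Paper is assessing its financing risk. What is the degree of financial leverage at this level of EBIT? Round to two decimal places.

Interest = €1,068,080.00.
Degree of financial leverage = EBIT / (EBIT − interest) = €3,708,000 / €2,639,920.00 = 1.4046.

1.40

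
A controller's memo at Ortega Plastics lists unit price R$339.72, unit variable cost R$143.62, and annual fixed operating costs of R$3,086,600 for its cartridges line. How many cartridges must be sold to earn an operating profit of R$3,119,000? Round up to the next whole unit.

31,646 cartridges

Each unit contributes R$339.72 − R$143.62 = R$196.10.
Units = (FC + target) / CM = (R$3,086,600 + R$3,119,000) / R$196.10 = 31,645.08, so 31,646 cartridges.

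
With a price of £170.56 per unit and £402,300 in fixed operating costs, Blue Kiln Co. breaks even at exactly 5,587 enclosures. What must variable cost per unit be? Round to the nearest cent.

Contribution per unit must be FC / Q = £402,300 / 5,587 = £72.0064.
Hence VC = price − CM = £170.56 − £72.0064 = £98.55.

£98.55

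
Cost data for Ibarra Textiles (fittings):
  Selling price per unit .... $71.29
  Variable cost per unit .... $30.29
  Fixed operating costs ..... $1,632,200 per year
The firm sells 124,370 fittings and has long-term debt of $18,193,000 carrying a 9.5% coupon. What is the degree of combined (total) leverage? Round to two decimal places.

At 124,370 units, contribution = 124,370 × $41.00 = $5,099,170.00.
Operating income = contribution − fixed costs = $5,099,170.00 − $1,632,200 = $3,466,970.00. Interest = $1,728,335.00, so EBIT − I = $1,738,635.00.
Degree of total leverage = total CM / (EBIT − interest) = $5,099,170.00 / $1,738,635.00 = 2.9329.

2.93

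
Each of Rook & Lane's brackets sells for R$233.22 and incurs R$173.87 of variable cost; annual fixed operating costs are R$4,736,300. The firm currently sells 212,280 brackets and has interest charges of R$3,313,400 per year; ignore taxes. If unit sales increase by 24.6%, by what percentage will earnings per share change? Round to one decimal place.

+68.1%

At 212,280 units, contribution = 212,280 × R$59.35 = R$12,598,818.00.
Operating income = contribution − fixed costs = R$12,598,818.00 − R$4,736,300 = R$7,862,518.00.
Interest = R$3,313,400.00, so EBIT − I = R$4,549,118.00.
Degree of combined leverage = contribution ÷ (EBIT − I) = R$12,598,818.00 ÷ R$4,549,118.00 = 2.7695.
%ΔEPS = DCL × %ΔSales = 2.7695 × +24.6% = +68.1%.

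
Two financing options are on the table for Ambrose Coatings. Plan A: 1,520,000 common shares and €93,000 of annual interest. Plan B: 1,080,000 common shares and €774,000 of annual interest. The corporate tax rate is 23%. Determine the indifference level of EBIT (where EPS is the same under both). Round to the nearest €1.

€2,445,545

At indifference, (EBIT − 93,000)(1 − t)/1,520,000 = (EBIT − 774,000)(1 − t)/1,080,000.
The (1 − t) factor cancels: (EBIT − 93,000) × 1,080,000 = (EBIT − 774,000) × 1,520,000.
Solving, EBIT = (774,000·1,520,000 − 93,000·1,080,000) / (1,520,000 − 1,080,000) = 1,076,040,000,000 / 440,000 = 2,445,545.45.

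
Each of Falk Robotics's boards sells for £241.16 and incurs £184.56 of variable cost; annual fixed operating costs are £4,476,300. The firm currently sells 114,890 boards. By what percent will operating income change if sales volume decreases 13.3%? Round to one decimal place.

Contribution at this volume is 114,890 × £56.60 = £6,502,774.00.
EBIT = £6,502,774.00 − £4,476,300 = £2,026,474.00.
So DOL = total CM / EBIT = £6,502,774.00 / £2,026,474.00 = 3.2089.
Operating income changes by 3.2089 × -13.3% = -42.7%.

-42.7%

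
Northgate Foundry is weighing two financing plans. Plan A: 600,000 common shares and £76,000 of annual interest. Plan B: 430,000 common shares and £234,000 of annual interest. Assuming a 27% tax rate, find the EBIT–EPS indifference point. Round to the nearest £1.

Set EPS_A = EPS_B: (EBIT − £76,000)(1 − 0.27) ÷ 600,000 = (EBIT − £234,000)(1 − 0.27) ÷ 430,000.
Cancelling (1 − t) and cross-multiplying: 430,000·(EBIT − 76,000) = 600,000·(EBIT − 234,000).
Solving, EBIT = (234,000·600,000 − 76,000·430,000) / (600,000 − 430,000) = 107,720,000,000 / 170,000 = 633,647.06.

£633,647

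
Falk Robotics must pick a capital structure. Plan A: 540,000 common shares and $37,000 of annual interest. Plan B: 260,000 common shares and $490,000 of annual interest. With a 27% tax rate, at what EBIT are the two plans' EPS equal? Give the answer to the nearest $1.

$910,643

At indifference, (EBIT − 37,000)(1 − t)/540,000 = (EBIT − 490,000)(1 − t)/260,000.
Cancelling (1 − t) and cross-multiplying: 260,000·(EBIT − 37,000) = 540,000·(EBIT − 490,000).
Solving, EBIT = (490,000·540,000 − 37,000·260,000) / (540,000 − 260,000) = 254,980,000,000 / 280,000 = 910,642.86.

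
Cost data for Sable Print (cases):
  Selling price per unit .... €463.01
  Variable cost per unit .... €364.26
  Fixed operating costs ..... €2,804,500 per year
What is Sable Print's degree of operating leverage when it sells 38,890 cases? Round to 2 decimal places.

3.71

Total contribution margin = 38,890 × €98.75 = €3,840,387.50.
EBIT = €3,840,387.50 − €2,804,500 = €1,035,887.50.
Degree of operating leverage = €3,840,387.50 / €1,035,887.50 = 3.7073.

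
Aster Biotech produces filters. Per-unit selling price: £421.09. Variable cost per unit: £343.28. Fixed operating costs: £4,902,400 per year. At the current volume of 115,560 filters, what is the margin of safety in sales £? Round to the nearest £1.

£22,130,488

Each unit contributes £421.09 − £343.28 = £77.81. Break-even units = £4,902,400 ÷ £77.81 = 63,004.76; break-even revenue = 63,004.76 × £421.09 = £26,530,672.36.
Actual sales revenue = 115,560 × £421.09 = £48,661,160.40.
Margin of safety = £48,661,160.40 − £26,530,672.36 = £22,130,488.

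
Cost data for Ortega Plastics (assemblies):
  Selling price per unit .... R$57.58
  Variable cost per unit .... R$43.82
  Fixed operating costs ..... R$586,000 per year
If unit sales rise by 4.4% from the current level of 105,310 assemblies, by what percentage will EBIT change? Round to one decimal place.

+7.4%

Total contribution margin = 105,310 × R$13.76 = R$1,449,065.60.
EBIT = R$1,449,065.60 − R$586,000 = R$863,065.60.
Degree of operating leverage = R$1,449,065.60 / R$863,065.60 = 1.6790.
So EBIT moves 1.6790 × (+4.4%) = +7.4%.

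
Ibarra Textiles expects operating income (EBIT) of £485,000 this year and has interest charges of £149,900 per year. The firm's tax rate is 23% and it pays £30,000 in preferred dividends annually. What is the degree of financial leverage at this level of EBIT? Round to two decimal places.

1.64

Annual interest charges come to £149,900.00.
Preferred dividends grossed up pre-tax: £30,000 / (1 − 0.23) = £38,961.04.
DFL = EBIT ÷ [EBIT − I − D_p/(1−t)] = £485,000 ÷ [£485,000 − £149,900.00 − £38,961.04] = £485,000 ÷ £296,138.96 = 1.6377.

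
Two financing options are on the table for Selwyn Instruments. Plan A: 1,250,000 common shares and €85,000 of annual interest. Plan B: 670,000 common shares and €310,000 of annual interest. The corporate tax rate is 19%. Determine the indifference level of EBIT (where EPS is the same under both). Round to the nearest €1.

Set EPS_A = EPS_B: (EBIT − €85,000)(1 − 0.19) ÷ 1,250,000 = (EBIT − €310,000)(1 − 0.19) ÷ 670,000.
Cancelling (1 − t) and cross-multiplying: 670,000·(EBIT − 85,000) = 1,250,000·(EBIT − 310,000).
Solving, EBIT = (310,000·1,250,000 − 85,000·670,000) / (1,250,000 − 670,000) = 330,550,000,000 / 580,000 = 569,913.79.

€569,914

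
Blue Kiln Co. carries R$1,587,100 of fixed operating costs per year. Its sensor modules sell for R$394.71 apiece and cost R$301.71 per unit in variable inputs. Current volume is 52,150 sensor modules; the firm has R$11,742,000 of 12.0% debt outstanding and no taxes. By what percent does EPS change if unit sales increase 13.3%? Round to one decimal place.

At 52,150 units, contribution = 52,150 × R$93.00 = R$4,849,950.00.
EBIT = R$4,849,950.00 − R$1,587,100 = R$3,262,850.00.
Interest = R$1,409,040.00, so EBIT − I = R$1,853,810.00.
DCL = total CM / (EBIT − I) = R$4,849,950.00 / R$1,853,810.00 = 2.6162.
%ΔEPS = DCL × %ΔSales = 2.6162 × +13.3% = +34.8%.

+34.8%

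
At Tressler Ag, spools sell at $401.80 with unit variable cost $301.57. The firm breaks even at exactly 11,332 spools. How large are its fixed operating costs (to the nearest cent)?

$1,135,806.36

Unit CM = price − variable cost = $401.80 − $301.57 = $100.23.
Since BE = FC / CM, FC = 11,332 × $100.23 = $1,135,806.36.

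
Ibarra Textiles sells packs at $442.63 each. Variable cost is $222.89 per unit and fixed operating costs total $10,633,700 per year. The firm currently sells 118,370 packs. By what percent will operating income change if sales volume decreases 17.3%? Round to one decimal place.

Contribution at this volume is 118,370 × $219.74 = $26,010,623.80.
Subtracting fixed costs: EBIT = $26,010,623.80 − $10,633,700 = $15,376,923.80.
So DOL = total CM / EBIT = $26,010,623.80 / $15,376,923.80 = 1.6915.
%ΔEBIT = DOL × %ΔSales = 1.6915 × -17.3% = -29.3%.

-29.3%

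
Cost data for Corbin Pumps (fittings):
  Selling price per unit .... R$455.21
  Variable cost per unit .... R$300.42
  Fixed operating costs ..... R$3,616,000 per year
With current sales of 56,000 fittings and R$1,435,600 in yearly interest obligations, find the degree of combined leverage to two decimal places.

2.40

Total contribution margin = 56,000 × R$154.79 = R$8,668,240.00.
EBIT = R$8,668,240.00 − R$3,616,000 = R$5,052,240.00. Interest = R$1,435,600.00, so EBIT − I = R$3,616,640.00.
DCL = contribution ÷ (EBIT − I) = R$8,668,240.00 ÷ R$3,616,640.00 = 2.3968.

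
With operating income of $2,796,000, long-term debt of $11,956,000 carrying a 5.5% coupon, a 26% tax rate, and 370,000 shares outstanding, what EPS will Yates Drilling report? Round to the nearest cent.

Interest = $657,580.00, so EBT = $2,796,000 − $657,580.00 = $2,138,420.00.
After tax at 26%: net income = $2,138,420.00 × 0.74 = $1,582,430.80.
Per share: $1,582,430.80 / 370,000 shares = $4.28.

$4.28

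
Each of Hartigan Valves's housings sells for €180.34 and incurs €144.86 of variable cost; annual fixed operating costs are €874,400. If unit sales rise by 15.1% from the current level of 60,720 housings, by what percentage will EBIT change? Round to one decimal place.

At 60,720 units, contribution = 60,720 × €35.48 = €2,154,345.60.
Subtracting fixed costs: EBIT = €2,154,345.60 − €874,400 = €1,279,945.60.
DOL = contribution ÷ EBIT = €2,154,345.60 ÷ €1,279,945.60 = 1.6832.
Operating income changes by 1.6832 × +15.1% = +25.4%.

+25.4%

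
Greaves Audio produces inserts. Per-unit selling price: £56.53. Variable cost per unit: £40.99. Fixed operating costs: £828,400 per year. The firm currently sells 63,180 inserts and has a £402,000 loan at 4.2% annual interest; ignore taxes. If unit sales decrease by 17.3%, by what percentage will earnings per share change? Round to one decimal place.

-124.4%

Contribution at this volume is 63,180 × £15.54 = £981,817.20.
EBIT = £981,817.20 − £828,400 = £153,417.20.
Interest = £16,884.00, so EBIT − I = £136,533.20.
DCL = total CM / (EBIT − I) = £981,817.20 / £136,533.20 = 7.1911.
%ΔEPS = DCL × %ΔSales = 7.1911 × -17.3% = -124.4%.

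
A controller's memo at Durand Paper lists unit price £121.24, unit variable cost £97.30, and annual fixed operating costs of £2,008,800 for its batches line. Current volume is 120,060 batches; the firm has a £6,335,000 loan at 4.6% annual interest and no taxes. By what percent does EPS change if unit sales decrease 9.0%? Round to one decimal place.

Contribution at this volume is 120,060 × £23.94 = £2,874,236.40.
Operating income = contribution − fixed costs = £2,874,236.40 − £2,008,800 = £865,436.40.
After interest of £291,410.00, pre-tax earnings = £574,026.40.
DCL = total CM / (EBIT − I) = £2,874,236.40 / £574,026.40 = 5.0072.
%ΔEPS = DCL × %ΔSales = 5.0072 × -9.0% = -45.1%.

-45.1%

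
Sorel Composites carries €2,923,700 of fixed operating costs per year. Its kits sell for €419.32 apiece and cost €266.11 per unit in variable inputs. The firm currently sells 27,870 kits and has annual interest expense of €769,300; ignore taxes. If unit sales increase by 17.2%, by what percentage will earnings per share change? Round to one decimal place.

+127.3%

Total contribution margin = 27,870 × €153.21 = €4,269,962.70.
Operating income = contribution − fixed costs = €4,269,962.70 − €2,923,700 = €1,346,262.70.
After interest of €769,300.00, pre-tax earnings = €576,962.70.
DCL = total CM / (EBIT − I) = €4,269,962.70 / €576,962.70 = 7.4008.
EPS therefore changes by 7.4008 × (+17.2%) = +127.3%.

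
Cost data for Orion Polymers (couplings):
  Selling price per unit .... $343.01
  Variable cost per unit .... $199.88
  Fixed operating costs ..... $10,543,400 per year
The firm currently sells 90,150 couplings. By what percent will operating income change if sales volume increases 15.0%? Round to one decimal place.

At 90,150 units, contribution = 90,150 × $143.13 = $12,903,169.50.
EBIT = $12,903,169.50 − $10,543,400 = $2,359,769.50.
So DOL = total CM / EBIT = $12,903,169.50 / $2,359,769.50 = 5.4680.
Operating income changes by 5.4680 × +15.0% = +82.0%.

+82.0%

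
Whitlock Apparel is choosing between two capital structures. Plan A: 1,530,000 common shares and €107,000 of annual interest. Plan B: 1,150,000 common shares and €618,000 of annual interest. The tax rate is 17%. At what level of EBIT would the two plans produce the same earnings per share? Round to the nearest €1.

Set EPS_A = EPS_B: (EBIT − €107,000)(1 − 0.17) ÷ 1,530,000 = (EBIT − €618,000)(1 − 0.17) ÷ 1,150,000.
The (1 − t) factor cancels: (EBIT − 107,000) × 1,150,000 = (EBIT − 618,000) × 1,530,000.
Solving, EBIT = (618,000·1,530,000 − 107,000·1,150,000) / (1,530,000 − 1,150,000) = 822,490,000,000 / 380,000 = 2,164,447.37.

€2,164,447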